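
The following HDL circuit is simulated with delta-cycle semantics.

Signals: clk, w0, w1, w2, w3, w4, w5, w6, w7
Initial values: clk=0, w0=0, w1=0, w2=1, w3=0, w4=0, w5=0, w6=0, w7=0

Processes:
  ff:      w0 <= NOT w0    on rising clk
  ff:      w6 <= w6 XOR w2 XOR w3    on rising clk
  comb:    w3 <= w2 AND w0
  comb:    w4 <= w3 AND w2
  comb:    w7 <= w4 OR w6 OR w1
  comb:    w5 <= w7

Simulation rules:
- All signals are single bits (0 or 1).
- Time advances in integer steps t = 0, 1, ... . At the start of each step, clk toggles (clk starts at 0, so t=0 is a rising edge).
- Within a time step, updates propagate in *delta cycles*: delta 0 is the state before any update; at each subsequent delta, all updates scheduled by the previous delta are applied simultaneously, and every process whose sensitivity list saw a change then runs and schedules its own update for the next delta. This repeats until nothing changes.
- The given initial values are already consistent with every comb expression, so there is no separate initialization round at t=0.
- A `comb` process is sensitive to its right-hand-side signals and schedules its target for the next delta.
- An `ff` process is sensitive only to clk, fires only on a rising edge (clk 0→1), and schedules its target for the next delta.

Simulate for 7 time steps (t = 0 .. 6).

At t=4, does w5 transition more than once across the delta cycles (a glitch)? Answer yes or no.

yes

[bits: clk,w4,w5,w2,w3,w1,w6,w7,w0]
t=0: Δ0=000100000 Δ1=100100000 Δ2=100100101 Δ3=100110111 Δ4=111110111 | 4Δ
t=1: Δ0=111110111 Δ1=011110111 | 1Δ
t=2: Δ0=011110111 Δ1=111110111 Δ2=111110110 Δ3=111100110 Δ4=101100110 | 4Δ
t=3: Δ0=101100110 Δ1=001100110 | 1Δ
t=4: Δ0=001100110 Δ1=101100110 Δ2=101100011 Δ3=101110001 Δ4=110110001 Δ5=110110011 Δ6=111110011 | 6Δ
t=5: Δ0=111110011 Δ1=011110011 | 1Δ
t=6: Δ0=011110011 Δ1=111110011 Δ2=111110010 Δ3=111100010 Δ4=101100010 Δ5=101100000 Δ6=100100000 | 6Δ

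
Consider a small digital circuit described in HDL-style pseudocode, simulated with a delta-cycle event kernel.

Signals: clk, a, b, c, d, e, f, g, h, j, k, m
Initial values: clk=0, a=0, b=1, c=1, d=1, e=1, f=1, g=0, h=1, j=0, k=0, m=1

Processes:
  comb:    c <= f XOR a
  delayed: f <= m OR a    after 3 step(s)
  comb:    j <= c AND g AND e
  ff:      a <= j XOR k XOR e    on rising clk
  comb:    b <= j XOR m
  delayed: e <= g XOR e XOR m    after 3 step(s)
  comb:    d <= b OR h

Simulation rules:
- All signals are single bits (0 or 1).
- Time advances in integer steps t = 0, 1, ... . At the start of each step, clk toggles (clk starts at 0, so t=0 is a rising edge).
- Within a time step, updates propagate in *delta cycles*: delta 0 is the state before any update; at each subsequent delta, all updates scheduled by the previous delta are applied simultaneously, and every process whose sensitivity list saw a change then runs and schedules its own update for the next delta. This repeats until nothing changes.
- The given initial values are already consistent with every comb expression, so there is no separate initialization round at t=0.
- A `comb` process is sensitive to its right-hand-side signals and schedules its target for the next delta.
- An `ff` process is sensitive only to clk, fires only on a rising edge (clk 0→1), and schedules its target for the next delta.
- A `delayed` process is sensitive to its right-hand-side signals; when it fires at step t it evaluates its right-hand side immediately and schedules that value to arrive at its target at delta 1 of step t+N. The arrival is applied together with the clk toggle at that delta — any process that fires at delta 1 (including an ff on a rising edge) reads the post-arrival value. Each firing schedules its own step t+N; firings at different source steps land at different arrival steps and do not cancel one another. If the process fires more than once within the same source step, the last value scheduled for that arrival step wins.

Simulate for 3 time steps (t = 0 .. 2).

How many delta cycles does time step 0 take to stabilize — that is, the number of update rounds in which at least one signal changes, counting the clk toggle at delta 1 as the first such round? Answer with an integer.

t0.Δ0 g=0 k=0 h=1 b=1 d=1 a=0 f=1 clk=0 e=1 m=1 j=0 c=1
t0.Δ1 g=0 k=0 h=1 b=1 d=1 a=0 f=1 clk=1 e=1 m=1 j=0 c=1
t0.Δ2 g=0 k=0 h=1 b=1 d=1 a=1 f=1 clk=1 e=1 m=1 j=0 c=1
t0.Δ3 g=0 k=0 h=1 b=1 d=1 a=1 f=1 clk=1 e=1 m=1 j=0 c=0
t1.Δ0 g=0 k=0 h=1 b=1 d=1 a=1 f=1 clk=1 e=1 m=1 j=0 c=0
t1.Δ1 g=0 k=0 h=1 b=1 d=1 a=1 f=1 clk=0 e=1 m=1 j=0 c=0
t2.Δ0 g=0 k=0 h=1 b=1 d=1 a=1 f=1 clk=0 e=1 m=1 j=0 c=0
t2.Δ1 g=0 k=0 h=1 b=1 d=1 a=1 f=1 clk=1 e=1 m=1 j=0 c=0

3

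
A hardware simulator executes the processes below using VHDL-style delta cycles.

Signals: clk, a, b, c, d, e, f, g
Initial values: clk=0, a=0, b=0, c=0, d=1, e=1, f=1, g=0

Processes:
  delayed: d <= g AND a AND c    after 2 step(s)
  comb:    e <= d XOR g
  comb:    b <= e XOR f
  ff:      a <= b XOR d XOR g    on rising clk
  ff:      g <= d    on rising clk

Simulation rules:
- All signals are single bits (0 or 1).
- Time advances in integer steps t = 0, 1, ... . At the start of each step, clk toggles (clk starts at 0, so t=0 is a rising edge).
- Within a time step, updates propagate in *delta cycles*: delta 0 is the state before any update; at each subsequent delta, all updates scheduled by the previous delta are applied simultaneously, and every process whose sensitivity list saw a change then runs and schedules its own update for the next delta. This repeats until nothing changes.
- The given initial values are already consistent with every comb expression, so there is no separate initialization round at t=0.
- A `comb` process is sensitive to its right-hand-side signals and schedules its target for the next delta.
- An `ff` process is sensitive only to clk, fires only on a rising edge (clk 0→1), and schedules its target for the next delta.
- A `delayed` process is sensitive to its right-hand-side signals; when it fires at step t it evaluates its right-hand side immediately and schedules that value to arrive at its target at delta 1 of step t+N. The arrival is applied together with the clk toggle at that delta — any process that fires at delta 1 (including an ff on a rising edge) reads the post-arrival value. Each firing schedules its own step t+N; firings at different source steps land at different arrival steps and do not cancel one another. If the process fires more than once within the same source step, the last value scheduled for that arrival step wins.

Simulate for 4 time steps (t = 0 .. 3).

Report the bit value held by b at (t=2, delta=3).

t=0 Δ0: e=1 clk=0 b=0 c=0 d=1 a=0 g=0 f=1
  Δ1: clk:0→1
  Δ2: a:0→1, g:0→1
  Δ3: e:1→0
  Δ4: b:0→1
  (4Δ to stable)
t=1 Δ0: e=0 clk=1 b=1 c=0 d=1 a=1 g=1 f=1
  Δ1: clk:1→0
  (1Δ to stable)
t=2 Δ0: e=0 clk=0 b=1 c=0 d=1 a=1 g=1 f=1
  Δ1: clk:0→1, d:1→0
  Δ2: e:0→1, a:1→0, g:1→0
  Δ3: e:1→0, b:1→0
  Δ4: b:0→1
  (4Δ to stable)
t=3 Δ0: e=0 clk=1 b=1 c=0 d=0 a=0 g=0 f=1
  Δ1: clk:1→0
  (1Δ to stable)

0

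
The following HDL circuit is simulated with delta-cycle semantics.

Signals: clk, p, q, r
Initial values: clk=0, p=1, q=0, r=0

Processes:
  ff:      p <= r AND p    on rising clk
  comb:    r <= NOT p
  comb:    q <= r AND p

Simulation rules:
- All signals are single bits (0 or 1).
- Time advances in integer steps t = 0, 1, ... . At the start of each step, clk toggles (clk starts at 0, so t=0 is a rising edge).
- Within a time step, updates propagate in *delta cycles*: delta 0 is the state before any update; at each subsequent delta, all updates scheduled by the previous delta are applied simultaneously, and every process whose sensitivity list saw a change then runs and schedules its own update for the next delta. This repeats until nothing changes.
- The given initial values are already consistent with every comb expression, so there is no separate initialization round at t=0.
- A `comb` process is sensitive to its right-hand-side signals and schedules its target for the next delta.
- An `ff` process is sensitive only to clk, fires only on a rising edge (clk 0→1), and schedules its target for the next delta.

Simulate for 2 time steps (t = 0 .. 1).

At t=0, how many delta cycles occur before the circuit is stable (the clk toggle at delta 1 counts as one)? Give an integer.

[bits: r,p,q,clk]
t=0: Δ0=0100 Δ1=0101 Δ2=0001 Δ3=1001 | 3Δ
t=1: Δ0=1001 Δ1=1000 | 1Δ

3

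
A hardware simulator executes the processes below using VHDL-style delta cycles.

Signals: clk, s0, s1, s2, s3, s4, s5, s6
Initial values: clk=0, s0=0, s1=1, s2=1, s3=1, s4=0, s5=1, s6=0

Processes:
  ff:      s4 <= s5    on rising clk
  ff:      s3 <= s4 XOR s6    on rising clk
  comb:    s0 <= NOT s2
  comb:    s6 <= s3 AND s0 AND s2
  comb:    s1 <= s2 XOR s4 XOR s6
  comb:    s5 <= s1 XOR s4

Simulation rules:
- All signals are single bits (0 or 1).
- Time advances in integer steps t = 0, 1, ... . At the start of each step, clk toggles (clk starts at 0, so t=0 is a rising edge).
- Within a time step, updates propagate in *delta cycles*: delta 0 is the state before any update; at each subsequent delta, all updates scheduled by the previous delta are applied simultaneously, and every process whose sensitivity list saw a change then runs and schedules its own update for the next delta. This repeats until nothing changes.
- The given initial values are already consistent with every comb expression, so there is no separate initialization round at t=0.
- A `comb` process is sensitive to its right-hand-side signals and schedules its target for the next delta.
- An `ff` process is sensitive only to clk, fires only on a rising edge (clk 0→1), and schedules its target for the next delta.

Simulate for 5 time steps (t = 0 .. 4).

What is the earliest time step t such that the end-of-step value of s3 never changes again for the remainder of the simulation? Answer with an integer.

2

t=0 Δ0: s1=1 s4=0 s0=0 s6=0 s2=1 s5=1 s3=1 clk=0
  Δ1: clk:0→1
  Δ2: s4:0→1, s3:1→0
  Δ3: s1:1→0, s5:1→0
  Δ4: s5:0→1
  (4Δ to stable)
t=1 Δ0: s1=0 s4=1 s0=0 s6=0 s2=1 s5=1 s3=0 clk=1
  Δ1: clk:1→0
  (1Δ to stable)
t=2 Δ0: s1=0 s4=1 s0=0 s6=0 s2=1 s5=1 s3=0 clk=0
  Δ1: clk:0→1
  Δ2: s3:0→1
  (2Δ to stable)
t=3 Δ0: s1=0 s4=1 s0=0 s6=0 s2=1 s5=1 s3=1 clk=1
  Δ1: clk:1→0
  (1Δ to stable)
t=4 Δ0: s1=0 s4=1 s0=0 s6=0 s2=1 s5=1 s3=1 clk=0
  Δ1: clk:0→1
  (1Δ to stable)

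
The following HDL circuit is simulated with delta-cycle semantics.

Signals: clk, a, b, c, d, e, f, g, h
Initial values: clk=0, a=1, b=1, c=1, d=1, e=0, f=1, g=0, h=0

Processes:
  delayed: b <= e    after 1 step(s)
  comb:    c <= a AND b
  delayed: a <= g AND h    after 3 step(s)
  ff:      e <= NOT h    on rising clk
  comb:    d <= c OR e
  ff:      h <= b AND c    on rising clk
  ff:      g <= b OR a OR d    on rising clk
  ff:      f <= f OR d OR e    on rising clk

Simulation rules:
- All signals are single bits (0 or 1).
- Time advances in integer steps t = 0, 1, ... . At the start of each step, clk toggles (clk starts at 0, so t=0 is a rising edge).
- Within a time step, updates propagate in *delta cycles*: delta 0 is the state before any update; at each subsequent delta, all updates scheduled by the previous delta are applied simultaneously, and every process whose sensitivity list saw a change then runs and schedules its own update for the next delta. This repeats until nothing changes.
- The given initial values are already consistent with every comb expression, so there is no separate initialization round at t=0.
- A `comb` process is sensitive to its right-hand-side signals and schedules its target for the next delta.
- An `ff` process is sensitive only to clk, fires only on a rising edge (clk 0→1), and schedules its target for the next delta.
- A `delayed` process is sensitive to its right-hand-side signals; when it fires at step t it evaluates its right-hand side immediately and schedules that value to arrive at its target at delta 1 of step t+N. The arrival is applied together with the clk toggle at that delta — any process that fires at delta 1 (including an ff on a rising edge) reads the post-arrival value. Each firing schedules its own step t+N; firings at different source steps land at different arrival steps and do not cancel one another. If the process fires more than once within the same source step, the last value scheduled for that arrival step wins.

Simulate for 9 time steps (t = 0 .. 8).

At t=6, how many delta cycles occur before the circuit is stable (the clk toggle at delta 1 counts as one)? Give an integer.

3

[bits: b,d,f,g,c,a,e,clk,h]
t=0: Δ0=111011000 Δ1=111011010 Δ2=111111111 | 2Δ
t=1: Δ0=111111111 Δ1=111111101 | 1Δ
t=2: Δ0=111111101 Δ1=111111111 Δ2=111111011 | 2Δ
t=3: Δ0=111111011 Δ1=011111001 Δ2=011101001 Δ3=001101001 | 3Δ
t=4: Δ0=001101001 Δ1=001101011 Δ2=001101010 | 2Δ
t=5: Δ0=001101010 Δ1=001101000 | 1Δ
t=6: Δ0=001101000 Δ1=001101010 Δ2=001101110 Δ3=011101110 | 3Δ
t=7: Δ0=011101110 Δ1=111100100 | 1Δ
t=8: Δ0=111100100 Δ1=111100110 | 1Δ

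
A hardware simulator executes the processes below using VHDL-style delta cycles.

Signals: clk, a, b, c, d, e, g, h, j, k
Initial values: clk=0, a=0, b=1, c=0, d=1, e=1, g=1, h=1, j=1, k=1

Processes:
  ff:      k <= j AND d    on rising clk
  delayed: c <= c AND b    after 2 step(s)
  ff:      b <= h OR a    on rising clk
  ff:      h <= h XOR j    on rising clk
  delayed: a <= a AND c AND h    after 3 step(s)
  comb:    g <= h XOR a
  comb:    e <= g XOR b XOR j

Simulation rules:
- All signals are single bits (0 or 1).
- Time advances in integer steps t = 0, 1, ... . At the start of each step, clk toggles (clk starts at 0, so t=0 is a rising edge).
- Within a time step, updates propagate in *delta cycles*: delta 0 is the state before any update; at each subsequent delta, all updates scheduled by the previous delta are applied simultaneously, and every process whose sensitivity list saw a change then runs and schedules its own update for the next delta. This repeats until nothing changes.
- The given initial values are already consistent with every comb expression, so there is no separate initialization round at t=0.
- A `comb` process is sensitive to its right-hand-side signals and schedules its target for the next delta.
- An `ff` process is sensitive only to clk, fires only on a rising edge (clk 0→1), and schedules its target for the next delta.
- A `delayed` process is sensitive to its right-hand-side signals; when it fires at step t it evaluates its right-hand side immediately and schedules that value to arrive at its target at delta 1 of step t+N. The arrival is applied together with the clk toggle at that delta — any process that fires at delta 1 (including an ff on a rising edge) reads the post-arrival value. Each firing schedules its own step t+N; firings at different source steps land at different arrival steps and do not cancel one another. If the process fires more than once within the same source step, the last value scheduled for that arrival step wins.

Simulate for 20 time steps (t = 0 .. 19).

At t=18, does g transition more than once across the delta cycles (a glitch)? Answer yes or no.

no

[bits: c,e,k,clk,j,a,b,g,d,h]
t=0: Δ0=0110101111 Δ1=0111101111 Δ2=0111101110 Δ3=0111101010 Δ4=0011101010 | 4Δ
t=1: Δ0=0011101010 Δ1=0010101010 | 1Δ
t=2: Δ0=0010101010 Δ1=0011101010 Δ2=0011100011 Δ3=0111100111 Δ4=0011100111 | 4Δ
t=3: Δ0=0011100111 Δ1=0010100111 | 1Δ
t=4: Δ0=0010100111 Δ1=0011100111 Δ2=0011101110 Δ3=0111101010 Δ4=0011101010 | 4Δ
t=5: Δ0=0011101010 Δ1=0010101010 | 1Δ
t=6: Δ0=0010101010 Δ1=0011101010 Δ2=0011100011 Δ3=0111100111 Δ4=0011100111 | 4Δ
t=7: Δ0=0011100111 Δ1=0010100111 | 1Δ
t=8: Δ0=0010100111 Δ1=0011100111 Δ2=0011101110 Δ3=0111101010 Δ4=0011101010 | 4Δ
t=9: Δ0=0011101010 Δ1=0010101010 | 1Δ
t=10: Δ0=0010101010 Δ1=0011101010 Δ2=0011100011 Δ3=0111100111 Δ4=0011100111 | 4Δ
t=11: Δ0=0011100111 Δ1=0010100111 | 1Δ
t=12: Δ0=0010100111 Δ1=0011100111 Δ2=0011101110 Δ3=0111101010 Δ4=0011101010 | 4Δ
t=13: Δ0=0011101010 Δ1=0010101010 | 1Δ
t=14: Δ0=0010101010 Δ1=0011101010 Δ2=0011100011 Δ3=0111100111 Δ4=0011100111 | 4Δ
t=15: Δ0=0011100111 Δ1=0010100111 | 1Δ
t=16: Δ0=0010100111 Δ1=0011100111 Δ2=0011101110 Δ3=0111101010 Δ4=0011101010 | 4Δ
t=17: Δ0=0011101010 Δ1=0010101010 | 1Δ
t=18: Δ0=0010101010 Δ1=0011101010 Δ2=0011100011 Δ3=0111100111 Δ4=0011100111 | 4Δ
t=19: Δ0=0011100111 Δ1=0010100111 | 1Δ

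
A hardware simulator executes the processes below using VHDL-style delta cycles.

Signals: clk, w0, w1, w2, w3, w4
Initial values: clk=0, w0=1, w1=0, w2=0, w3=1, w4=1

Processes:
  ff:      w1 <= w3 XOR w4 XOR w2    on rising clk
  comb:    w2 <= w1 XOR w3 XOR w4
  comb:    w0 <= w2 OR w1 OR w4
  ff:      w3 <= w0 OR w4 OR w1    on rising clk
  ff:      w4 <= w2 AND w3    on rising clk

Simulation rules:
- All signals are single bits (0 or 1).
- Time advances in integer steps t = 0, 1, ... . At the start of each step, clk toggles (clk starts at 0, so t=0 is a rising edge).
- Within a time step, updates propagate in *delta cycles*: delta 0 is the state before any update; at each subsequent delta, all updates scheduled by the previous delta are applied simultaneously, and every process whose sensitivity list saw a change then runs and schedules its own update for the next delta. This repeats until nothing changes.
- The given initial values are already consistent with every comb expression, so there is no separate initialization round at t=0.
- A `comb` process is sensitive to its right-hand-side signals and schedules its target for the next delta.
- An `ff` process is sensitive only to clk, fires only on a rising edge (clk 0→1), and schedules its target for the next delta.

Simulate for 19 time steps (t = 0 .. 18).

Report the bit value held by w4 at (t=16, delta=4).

t=0 Δ0: w2=0 w4=1 w0=1 w1=0 clk=0 w3=1
  Δ1: clk:0→1
  Δ2: w4:1→0
  Δ3: w2:0→1, w0:1→0
  Δ4: w0:0→1
  (4Δ to stable)
t=1 Δ0: w2=1 w4=0 w0=1 w1=0 clk=1 w3=1
  Δ1: clk:1→0
  (1Δ to stable)
t=2 Δ0: w2=1 w4=0 w0=1 w1=0 clk=0 w3=1
  Δ1: clk:0→1
  Δ2: w4:0→1
  Δ3: w2:1→0
  (3Δ to stable)
t=3 Δ0: w2=0 w4=1 w0=1 w1=0 clk=1 w3=1
  Δ1: clk:1→0
  (1Δ to stable)
t=4 Δ0: w2=0 w4=1 w0=1 w1=0 clk=0 w3=1
  Δ1: clk:0→1
  Δ2: w4:1→0
  Δ3: w2:0→1, w0:1→0
  Δ4: w0:0→1
  (4Δ to stable)
t=5 Δ0: w2=1 w4=0 w0=1 w1=0 clk=1 w3=1
  Δ1: clk:1→0
  (1Δ to stable)
t=6 Δ0: w2=1 w4=0 w0=1 w1=0 clk=0 w3=1
  Δ1: clk:0→1
  Δ2: w4:0→1
  Δ3: w2:1→0
  (3Δ to stable)
t=7 Δ0: w2=0 w4=1 w0=1 w1=0 clk=1 w3=1
  Δ1: clk:1→0
  (1Δ to stable)
t=8 Δ0: w2=0 w4=1 w0=1 w1=0 clk=0 w3=1
  Δ1: clk:0→1
  Δ2: w4:1→0
  Δ3: w2:0→1, w0:1→0
  Δ4: w0:0→1
  (4Δ to stable)
t=9 Δ0: w2=1 w4=0 w0=1 w1=0 clk=1 w3=1
  Δ1: clk:1→0
  (1Δ to stable)
t=10 Δ0: w2=1 w4=0 w0=1 w1=0 clk=0 w3=1
  Δ1: clk:0→1
  Δ2: w4:0→1
  Δ3: w2:1→0
  (3Δ to stable)
t=11 Δ0: w2=0 w4=1 w0=1 w1=0 clk=1 w3=1
  Δ1: clk:1→0
  (1Δ to stable)
t=12 Δ0: w2=0 w4=1 w0=1 w1=0 clk=0 w3=1
  Δ1: clk:0→1
  Δ2: w4:1→0
  Δ3: w2:0→1, w0:1→0
  Δ4: w0:0→1
  (4Δ to stable)
t=13 Δ0: w2=1 w4=0 w0=1 w1=0 clk=1 w3=1
  Δ1: clk:1→0
  (1Δ to stable)
t=14 Δ0: w2=1 w4=0 w0=1 w1=0 clk=0 w3=1
  Δ1: clk:0→1
  Δ2: w4:0→1
  Δ3: w2:1→0
  (3Δ to stable)
t=15 Δ0: w2=0 w4=1 w0=1 w1=0 clk=1 w3=1
  Δ1: clk:1→0
  (1Δ to stable)
t=16 Δ0: w2=0 w4=1 w0=1 w1=0 clk=0 w3=1
  Δ1: clk:0→1
  Δ2: w4:1→0
  Δ3: w2:0→1, w0:1→0
  Δ4: w0:0→1
  (4Δ to stable)
t=17 Δ0: w2=1 w4=0 w0=1 w1=0 clk=1 w3=1
  Δ1: clk:1→0
  (1Δ to stable)
t=18 Δ0: w2=1 w4=0 w0=1 w1=0 clk=0 w3=1
  Δ1: clk:0→1
  Δ2: w4:0→1
  Δ3: w2:1→0
  (3Δ to stable)

0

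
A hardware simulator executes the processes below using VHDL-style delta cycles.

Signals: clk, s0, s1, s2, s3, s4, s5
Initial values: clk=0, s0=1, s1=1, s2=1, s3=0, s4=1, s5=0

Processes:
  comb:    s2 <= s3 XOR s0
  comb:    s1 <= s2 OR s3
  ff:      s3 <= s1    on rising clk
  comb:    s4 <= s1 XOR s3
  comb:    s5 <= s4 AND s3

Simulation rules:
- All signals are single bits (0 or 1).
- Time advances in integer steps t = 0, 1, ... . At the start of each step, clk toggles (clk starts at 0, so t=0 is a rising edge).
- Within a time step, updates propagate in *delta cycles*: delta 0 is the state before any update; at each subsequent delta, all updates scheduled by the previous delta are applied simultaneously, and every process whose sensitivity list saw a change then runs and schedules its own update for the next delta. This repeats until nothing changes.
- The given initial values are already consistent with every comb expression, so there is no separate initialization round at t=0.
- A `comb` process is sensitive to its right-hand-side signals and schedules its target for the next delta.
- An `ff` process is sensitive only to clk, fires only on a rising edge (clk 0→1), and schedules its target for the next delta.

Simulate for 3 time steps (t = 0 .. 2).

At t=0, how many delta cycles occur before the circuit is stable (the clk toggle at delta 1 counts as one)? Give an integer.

4

t0.Δ0 s5=0 s0=1 s4=1 clk=0 s2=1 s3=0 s1=1
t0.Δ1 s5=0 s0=1 s4=1 clk=1 s2=1 s3=0 s1=1
t0.Δ2 s5=0 s0=1 s4=1 clk=1 s2=1 s3=1 s1=1
t0.Δ3 s5=1 s0=1 s4=0 clk=1 s2=0 s3=1 s1=1
t0.Δ4 s5=0 s0=1 s4=0 clk=1 s2=0 s3=1 s1=1
t1.Δ0 s5=0 s0=1 s4=0 clk=1 s2=0 s3=1 s1=1
t1.Δ1 s5=0 s0=1 s4=0 clk=0 s2=0 s3=1 s1=1
t2.Δ0 s5=0 s0=1 s4=0 clk=0 s2=0 s3=1 s1=1
t2.Δ1 s5=0 s0=1 s4=0 clk=1 s2=0 s3=1 s1=1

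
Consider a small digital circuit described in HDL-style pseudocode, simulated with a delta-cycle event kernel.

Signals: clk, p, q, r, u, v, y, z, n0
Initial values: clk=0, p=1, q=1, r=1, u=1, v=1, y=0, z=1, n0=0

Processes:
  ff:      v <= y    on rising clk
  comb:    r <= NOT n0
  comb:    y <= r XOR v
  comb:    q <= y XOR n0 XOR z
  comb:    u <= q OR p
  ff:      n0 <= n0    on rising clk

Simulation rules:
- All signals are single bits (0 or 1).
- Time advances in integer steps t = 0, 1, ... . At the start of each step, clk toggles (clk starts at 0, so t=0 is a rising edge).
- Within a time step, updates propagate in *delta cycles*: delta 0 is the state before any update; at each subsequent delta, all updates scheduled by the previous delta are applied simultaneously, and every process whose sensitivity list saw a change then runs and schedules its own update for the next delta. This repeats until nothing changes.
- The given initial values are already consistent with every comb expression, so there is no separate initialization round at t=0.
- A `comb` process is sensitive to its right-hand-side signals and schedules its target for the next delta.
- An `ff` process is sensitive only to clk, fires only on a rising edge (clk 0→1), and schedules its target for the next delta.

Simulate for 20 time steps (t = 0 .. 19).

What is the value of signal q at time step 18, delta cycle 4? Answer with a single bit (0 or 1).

t=0 Δ0: y=0 z=1 r=1 v=1 n0=0 p=1 u=1 clk=0 q=1
  Δ1: clk:0→1
  Δ2: v:1→0
  Δ3: y:0→1
  Δ4: q:1→0
  (4Δ to stable)
t=1 Δ0: y=1 z=1 r=1 v=0 n0=0 p=1 u=1 clk=1 q=0
  Δ1: clk:1→0
  (1Δ to stable)
t=2 Δ0: y=1 z=1 r=1 v=0 n0=0 p=1 u=1 clk=0 q=0
  Δ1: clk:0→1
  Δ2: v:0→1
  Δ3: y:1→0
  Δ4: q:0→1
  (4Δ to stable)
t=3 Δ0: y=0 z=1 r=1 v=1 n0=0 p=1 u=1 clk=1 q=1
  Δ1: clk:1→0
  (1Δ to stable)
t=4 Δ0: y=0 z=1 r=1 v=1 n0=0 p=1 u=1 clk=0 q=1
  Δ1: clk:0→1
  Δ2: v:1→0
  Δ3: y:0→1
  Δ4: q:1→0
  (4Δ to stable)
t=5 Δ0: y=1 z=1 r=1 v=0 n0=0 p=1 u=1 clk=1 q=0
  Δ1: clk:1→0
  (1Δ to stable)
t=6 Δ0: y=1 z=1 r=1 v=0 n0=0 p=1 u=1 clk=0 q=0
  Δ1: clk:0→1
  Δ2: v:0→1
  Δ3: y:1→0
  Δ4: q:0→1
  (4Δ to stable)
t=7 Δ0: y=0 z=1 r=1 v=1 n0=0 p=1 u=1 clk=1 q=1
  Δ1: clk:1→0
  (1Δ to stable)
t=8 Δ0: y=0 z=1 r=1 v=1 n0=0 p=1 u=1 clk=0 q=1
  Δ1: clk:0→1
  Δ2: v:1→0
  Δ3: y:0→1
  Δ4: q:1→0
  (4Δ to stable)
t=9 Δ0: y=1 z=1 r=1 v=0 n0=0 p=1 u=1 clk=1 q=0
  Δ1: clk:1→0
  (1Δ to stable)
t=10 Δ0: y=1 z=1 r=1 v=0 n0=0 p=1 u=1 clk=0 q=0
  Δ1: clk:0→1
  Δ2: v:0→1
  Δ3: y:1→0
  Δ4: q:0→1
  (4Δ to stable)
t=11 Δ0: y=0 z=1 r=1 v=1 n0=0 p=1 u=1 clk=1 q=1
  Δ1: clk:1→0
  (1Δ to stable)
t=12 Δ0: y=0 z=1 r=1 v=1 n0=0 p=1 u=1 clk=0 q=1
  Δ1: clk:0→1
  Δ2: v:1→0
  Δ3: y:0→1
  Δ4: q:1→0
  (4Δ to stable)
t=13 Δ0: y=1 z=1 r=1 v=0 n0=0 p=1 u=1 clk=1 q=0
  Δ1: clk:1→0
  (1Δ to stable)
t=14 Δ0: y=1 z=1 r=1 v=0 n0=0 p=1 u=1 clk=0 q=0
  Δ1: clk:0→1
  Δ2: v:0→1
  Δ3: y:1→0
  Δ4: q:0→1
  (4Δ to stable)
t=15 Δ0: y=0 z=1 r=1 v=1 n0=0 p=1 u=1 clk=1 q=1
  Δ1: clk:1→0
  (1Δ to stable)
t=16 Δ0: y=0 z=1 r=1 v=1 n0=0 p=1 u=1 clk=0 q=1
  Δ1: clk:0→1
  Δ2: v:1→0
  Δ3: y:0→1
  Δ4: q:1→0
  (4Δ to stable)
t=17 Δ0: y=1 z=1 r=1 v=0 n0=0 p=1 u=1 clk=1 q=0
  Δ1: clk:1→0
  (1Δ to stable)
t=18 Δ0: y=1 z=1 r=1 v=0 n0=0 p=1 u=1 clk=0 q=0
  Δ1: clk:0→1
  Δ2: v:0→1
  Δ3: y:1→0
  Δ4: q:0→1
  (4Δ to stable)
t=19 Δ0: y=0 z=1 r=1 v=1 n0=0 p=1 u=1 clk=1 q=1
  Δ1: clk:1→0
  (1Δ to stable)

1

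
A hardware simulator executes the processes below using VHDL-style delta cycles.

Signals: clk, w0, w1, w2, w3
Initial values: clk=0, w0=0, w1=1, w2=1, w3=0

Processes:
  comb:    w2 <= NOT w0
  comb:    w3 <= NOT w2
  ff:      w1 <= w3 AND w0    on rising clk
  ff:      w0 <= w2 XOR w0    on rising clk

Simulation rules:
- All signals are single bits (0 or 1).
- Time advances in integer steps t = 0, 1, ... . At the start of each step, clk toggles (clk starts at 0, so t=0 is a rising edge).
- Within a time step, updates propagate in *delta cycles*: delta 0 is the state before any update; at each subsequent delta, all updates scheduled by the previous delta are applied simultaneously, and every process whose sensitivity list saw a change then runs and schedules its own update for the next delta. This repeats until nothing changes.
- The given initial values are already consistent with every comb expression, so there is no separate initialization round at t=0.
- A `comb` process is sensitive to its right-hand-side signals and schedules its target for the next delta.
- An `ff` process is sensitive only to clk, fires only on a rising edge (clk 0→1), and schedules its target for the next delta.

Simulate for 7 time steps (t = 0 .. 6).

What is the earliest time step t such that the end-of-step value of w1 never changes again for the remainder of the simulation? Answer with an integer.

2

[bits: clk,w3,w2,w1,w0]
t=0: Δ0=00110 Δ1=10110 Δ2=10101 Δ3=10001 Δ4=11001 | 4Δ
t=1: Δ0=11001 Δ1=01001 | 1Δ
t=2: Δ0=01001 Δ1=11001 Δ2=11011 | 2Δ
t=3: Δ0=11011 Δ1=01011 | 1Δ
t=4: Δ0=01011 Δ1=11011 | 1Δ
t=5: Δ0=11011 Δ1=01011 | 1Δ
t=6: Δ0=01011 Δ1=11011 | 1Δ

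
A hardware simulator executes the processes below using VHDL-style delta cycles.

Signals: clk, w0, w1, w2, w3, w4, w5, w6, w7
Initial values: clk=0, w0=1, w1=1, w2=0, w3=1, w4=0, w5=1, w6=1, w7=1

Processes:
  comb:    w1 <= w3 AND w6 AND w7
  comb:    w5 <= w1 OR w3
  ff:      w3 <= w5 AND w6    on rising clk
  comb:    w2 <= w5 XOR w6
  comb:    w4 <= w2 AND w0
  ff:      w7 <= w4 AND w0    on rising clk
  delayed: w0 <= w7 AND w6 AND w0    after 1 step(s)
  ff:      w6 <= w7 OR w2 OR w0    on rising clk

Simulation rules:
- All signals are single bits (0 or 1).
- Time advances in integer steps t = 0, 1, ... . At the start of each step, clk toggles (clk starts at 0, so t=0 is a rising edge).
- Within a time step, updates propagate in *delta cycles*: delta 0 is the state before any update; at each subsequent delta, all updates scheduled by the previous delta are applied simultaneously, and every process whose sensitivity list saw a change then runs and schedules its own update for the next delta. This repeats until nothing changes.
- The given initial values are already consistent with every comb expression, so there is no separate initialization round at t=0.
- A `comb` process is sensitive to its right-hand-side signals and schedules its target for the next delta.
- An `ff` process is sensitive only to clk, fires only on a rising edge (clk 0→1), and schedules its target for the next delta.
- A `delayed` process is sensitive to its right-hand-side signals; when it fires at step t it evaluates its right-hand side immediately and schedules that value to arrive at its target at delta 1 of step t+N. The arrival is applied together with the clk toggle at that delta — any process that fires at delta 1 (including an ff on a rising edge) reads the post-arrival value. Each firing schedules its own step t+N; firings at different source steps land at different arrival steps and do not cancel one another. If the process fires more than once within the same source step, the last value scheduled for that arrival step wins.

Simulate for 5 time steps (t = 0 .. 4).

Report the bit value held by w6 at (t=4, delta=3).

1

t0.Δ0 w0=1 clk=0 w6=1 w3=1 w4=0 w5=1 w1=1 w7=1 w2=0
t0.Δ1 w0=1 clk=1 w6=1 w3=1 w4=0 w5=1 w1=1 w7=1 w2=0
t0.Δ2 w0=1 clk=1 w6=1 w3=1 w4=0 w5=1 w1=1 w7=0 w2=0
t0.Δ3 w0=1 clk=1 w6=1 w3=1 w4=0 w5=1 w1=0 w7=0 w2=0
t1.Δ0 w0=1 clk=1 w6=1 w3=1 w4=0 w5=1 w1=0 w7=0 w2=0
t1.Δ1 w0=0 clk=0 w6=1 w3=1 w4=0 w5=1 w1=0 w7=0 w2=0
t2.Δ0 w0=0 clk=0 w6=1 w3=1 w4=0 w5=1 w1=0 w7=0 w2=0
t2.Δ1 w0=0 clk=1 w6=1 w3=1 w4=0 w5=1 w1=0 w7=0 w2=0
t2.Δ2 w0=0 clk=1 w6=0 w3=1 w4=0 w5=1 w1=0 w7=0 w2=0
t2.Δ3 w0=0 clk=1 w6=0 w3=1 w4=0 w5=1 w1=0 w7=0 w2=1
t3.Δ0 w0=0 clk=1 w6=0 w3=1 w4=0 w5=1 w1=0 w7=0 w2=1
t3.Δ1 w0=0 clk=0 w6=0 w3=1 w4=0 w5=1 w1=0 w7=0 w2=1
t4.Δ0 w0=0 clk=0 w6=0 w3=1 w4=0 w5=1 w1=0 w7=0 w2=1
t4.Δ1 w0=0 clk=1 w6=0 w3=1 w4=0 w5=1 w1=0 w7=0 w2=1
t4.Δ2 w0=0 clk=1 w6=1 w3=0 w4=0 w5=1 w1=0 w7=0 w2=1
t4.Δ3 w0=0 clk=1 w6=1 w3=0 w4=0 w5=0 w1=0 w7=0 w2=0
t4.Δ4 w0=0 clk=1 w6=1 w3=0 w4=0 w5=0 w1=0 w7=0 w2=1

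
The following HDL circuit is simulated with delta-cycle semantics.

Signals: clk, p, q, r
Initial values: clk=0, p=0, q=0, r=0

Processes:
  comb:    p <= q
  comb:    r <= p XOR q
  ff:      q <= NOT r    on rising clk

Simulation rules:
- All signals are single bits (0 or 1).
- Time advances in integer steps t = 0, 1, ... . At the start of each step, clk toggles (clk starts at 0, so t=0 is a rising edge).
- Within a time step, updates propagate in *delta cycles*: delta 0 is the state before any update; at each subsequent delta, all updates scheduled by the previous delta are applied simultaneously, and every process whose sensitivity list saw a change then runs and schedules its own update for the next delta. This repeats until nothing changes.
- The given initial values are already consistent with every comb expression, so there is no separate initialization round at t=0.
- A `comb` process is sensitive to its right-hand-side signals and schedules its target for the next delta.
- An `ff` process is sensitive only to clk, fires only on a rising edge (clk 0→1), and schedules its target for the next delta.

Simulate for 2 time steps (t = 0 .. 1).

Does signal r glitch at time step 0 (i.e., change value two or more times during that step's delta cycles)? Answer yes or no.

t0.Δ0 r=0 q=0 p=0 clk=0
t0.Δ1 r=0 q=0 p=0 clk=1
t0.Δ2 r=0 q=1 p=0 clk=1
t0.Δ3 r=1 q=1 p=1 clk=1
t0.Δ4 r=0 q=1 p=1 clk=1
t1.Δ0 r=0 q=1 p=1 clk=1
t1.Δ1 r=0 q=1 p=1 clk=0

yes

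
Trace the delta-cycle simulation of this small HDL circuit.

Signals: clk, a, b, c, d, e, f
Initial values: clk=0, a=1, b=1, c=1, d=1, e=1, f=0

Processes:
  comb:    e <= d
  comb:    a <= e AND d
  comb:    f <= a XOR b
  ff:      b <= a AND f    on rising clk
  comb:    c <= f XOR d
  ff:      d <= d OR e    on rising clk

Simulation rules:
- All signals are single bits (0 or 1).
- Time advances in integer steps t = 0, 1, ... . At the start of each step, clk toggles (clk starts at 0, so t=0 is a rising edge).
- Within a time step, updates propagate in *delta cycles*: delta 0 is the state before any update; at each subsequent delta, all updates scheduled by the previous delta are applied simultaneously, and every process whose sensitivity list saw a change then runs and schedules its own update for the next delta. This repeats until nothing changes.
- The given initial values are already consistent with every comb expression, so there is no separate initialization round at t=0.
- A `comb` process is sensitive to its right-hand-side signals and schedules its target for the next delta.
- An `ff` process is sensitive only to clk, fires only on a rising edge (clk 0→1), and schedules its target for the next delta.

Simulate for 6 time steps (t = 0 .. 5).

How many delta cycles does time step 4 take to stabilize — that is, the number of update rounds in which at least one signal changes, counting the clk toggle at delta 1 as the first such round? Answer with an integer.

t=0 Δ0: clk=0 e=1 b=1 a=1 f=0 c=1 d=1
  Δ1: clk:0→1
  Δ2: b:1→0
  Δ3: f:0→1
  Δ4: c:1→0
  (4Δ to stable)
t=1 Δ0: clk=1 e=1 b=0 a=1 f=1 c=0 d=1
  Δ1: clk:1→0
  (1Δ to stable)
t=2 Δ0: clk=0 e=1 b=0 a=1 f=1 c=0 d=1
  Δ1: clk:0→1
  Δ2: b:0→1
  Δ3: f:1→0
  Δ4: c:0→1
  (4Δ to stable)
t=3 Δ0: clk=1 e=1 b=1 a=1 f=0 c=1 d=1
  Δ1: clk:1→0
  (1Δ to stable)
t=4 Δ0: clk=0 e=1 b=1 a=1 f=0 c=1 d=1
  Δ1: clk:0→1
  Δ2: b:1→0
  Δ3: f:0→1
  Δ4: c:1→0
  (4Δ to stable)
t=5 Δ0: clk=1 e=1 b=0 a=1 f=1 c=0 d=1
  Δ1: clk:1→0
  (1Δ to stable)

4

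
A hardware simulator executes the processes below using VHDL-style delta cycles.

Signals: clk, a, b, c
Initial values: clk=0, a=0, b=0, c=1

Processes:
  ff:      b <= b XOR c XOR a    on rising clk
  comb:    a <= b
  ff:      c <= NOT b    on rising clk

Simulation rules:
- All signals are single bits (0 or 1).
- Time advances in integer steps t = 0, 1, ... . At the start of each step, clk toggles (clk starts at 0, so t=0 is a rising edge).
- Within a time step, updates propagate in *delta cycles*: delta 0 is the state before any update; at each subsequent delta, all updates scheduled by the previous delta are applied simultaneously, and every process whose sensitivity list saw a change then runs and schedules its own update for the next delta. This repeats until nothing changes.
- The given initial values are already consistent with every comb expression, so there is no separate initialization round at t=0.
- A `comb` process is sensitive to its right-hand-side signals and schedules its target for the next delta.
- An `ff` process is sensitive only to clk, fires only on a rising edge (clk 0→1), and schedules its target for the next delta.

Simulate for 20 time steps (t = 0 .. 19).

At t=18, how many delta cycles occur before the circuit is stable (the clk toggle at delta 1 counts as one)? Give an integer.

2

t=0 Δ0: c=1 a=0 clk=0 b=0
  Δ1: clk:0→1
  Δ2: b:0→1
  Δ3: a:0→1
  (3Δ to stable)
t=1 Δ0: c=1 a=1 clk=1 b=1
  Δ1: clk:1→0
  (1Δ to stable)
t=2 Δ0: c=1 a=1 clk=0 b=1
  Δ1: clk:0→1
  Δ2: c:1→0
  (2Δ to stable)
t=3 Δ0: c=0 a=1 clk=1 b=1
  Δ1: clk:1→0
  (1Δ to stable)
t=4 Δ0: c=0 a=1 clk=0 b=1
  Δ1: clk:0→1
  Δ2: b:1→0
  Δ3: a:1→0
  (3Δ to stable)
t=5 Δ0: c=0 a=0 clk=1 b=0
  Δ1: clk:1→0
  (1Δ to stable)
t=6 Δ0: c=0 a=0 clk=0 b=0
  Δ1: clk:0→1
  Δ2: c:0→1
  (2Δ to stable)
t=7 Δ0: c=1 a=0 clk=1 b=0
  Δ1: clk:1→0
  (1Δ to stable)
t=8 Δ0: c=1 a=0 clk=0 b=0
  Δ1: clk:0→1
  Δ2: b:0→1
  Δ3: a:0→1
  (3Δ to stable)
t=9 Δ0: c=1 a=1 clk=1 b=1
  Δ1: clk:1→0
  (1Δ to stable)
t=10 Δ0: c=1 a=1 clk=0 b=1
  Δ1: clk:0→1
  Δ2: c:1→0
  (2Δ to stable)
t=11 Δ0: c=0 a=1 clk=1 b=1
  Δ1: clk:1→0
  (1Δ to stable)
t=12 Δ0: c=0 a=1 clk=0 b=1
  Δ1: clk:0→1
  Δ2: b:1→0
  Δ3: a:1→0
  (3Δ to stable)
t=13 Δ0: c=0 a=0 clk=1 b=0
  Δ1: clk:1→0
  (1Δ to stable)
t=14 Δ0: c=0 a=0 clk=0 b=0
  Δ1: clk:0→1
  Δ2: c:0→1
  (2Δ to stable)
t=15 Δ0: c=1 a=0 clk=1 b=0
  Δ1: clk:1→0
  (1Δ to stable)
t=16 Δ0: c=1 a=0 clk=0 b=0
  Δ1: clk:0→1
  Δ2: b:0→1
  Δ3: a:0→1
  (3Δ to stable)
t=17 Δ0: c=1 a=1 clk=1 b=1
  Δ1: clk:1→0
  (1Δ to stable)
t=18 Δ0: c=1 a=1 clk=0 b=1
  Δ1: clk:0→1
  Δ2: c:1→0
  (2Δ to stable)
t=19 Δ0: c=0 a=1 clk=1 b=1
  Δ1: clk:1→0
  (1Δ to stable)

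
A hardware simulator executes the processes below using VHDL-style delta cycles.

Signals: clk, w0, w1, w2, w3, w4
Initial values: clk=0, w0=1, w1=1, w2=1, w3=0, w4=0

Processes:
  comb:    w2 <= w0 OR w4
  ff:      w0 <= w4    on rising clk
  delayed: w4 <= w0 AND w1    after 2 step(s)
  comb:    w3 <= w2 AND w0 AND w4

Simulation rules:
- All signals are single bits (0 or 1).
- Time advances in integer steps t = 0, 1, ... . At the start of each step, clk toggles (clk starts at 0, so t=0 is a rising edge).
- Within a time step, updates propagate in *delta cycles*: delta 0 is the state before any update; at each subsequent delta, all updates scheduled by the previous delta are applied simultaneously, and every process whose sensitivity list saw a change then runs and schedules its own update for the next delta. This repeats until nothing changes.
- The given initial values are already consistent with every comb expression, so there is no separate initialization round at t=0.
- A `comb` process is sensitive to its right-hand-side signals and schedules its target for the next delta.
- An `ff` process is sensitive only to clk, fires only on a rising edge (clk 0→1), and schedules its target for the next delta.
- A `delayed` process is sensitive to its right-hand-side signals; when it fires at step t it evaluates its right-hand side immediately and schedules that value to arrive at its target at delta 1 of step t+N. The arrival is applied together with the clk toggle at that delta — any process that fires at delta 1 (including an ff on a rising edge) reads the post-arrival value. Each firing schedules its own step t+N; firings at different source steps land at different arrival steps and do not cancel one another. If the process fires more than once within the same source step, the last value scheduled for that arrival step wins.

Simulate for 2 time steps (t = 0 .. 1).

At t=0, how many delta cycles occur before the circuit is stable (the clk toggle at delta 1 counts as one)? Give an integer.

3

[bits: w1,w3,clk,w2,w4,w0]
t=0: Δ0=100101 Δ1=101101 Δ2=101100 Δ3=101000 | 3Δ
t=1: Δ0=101000 Δ1=100000 | 1Δ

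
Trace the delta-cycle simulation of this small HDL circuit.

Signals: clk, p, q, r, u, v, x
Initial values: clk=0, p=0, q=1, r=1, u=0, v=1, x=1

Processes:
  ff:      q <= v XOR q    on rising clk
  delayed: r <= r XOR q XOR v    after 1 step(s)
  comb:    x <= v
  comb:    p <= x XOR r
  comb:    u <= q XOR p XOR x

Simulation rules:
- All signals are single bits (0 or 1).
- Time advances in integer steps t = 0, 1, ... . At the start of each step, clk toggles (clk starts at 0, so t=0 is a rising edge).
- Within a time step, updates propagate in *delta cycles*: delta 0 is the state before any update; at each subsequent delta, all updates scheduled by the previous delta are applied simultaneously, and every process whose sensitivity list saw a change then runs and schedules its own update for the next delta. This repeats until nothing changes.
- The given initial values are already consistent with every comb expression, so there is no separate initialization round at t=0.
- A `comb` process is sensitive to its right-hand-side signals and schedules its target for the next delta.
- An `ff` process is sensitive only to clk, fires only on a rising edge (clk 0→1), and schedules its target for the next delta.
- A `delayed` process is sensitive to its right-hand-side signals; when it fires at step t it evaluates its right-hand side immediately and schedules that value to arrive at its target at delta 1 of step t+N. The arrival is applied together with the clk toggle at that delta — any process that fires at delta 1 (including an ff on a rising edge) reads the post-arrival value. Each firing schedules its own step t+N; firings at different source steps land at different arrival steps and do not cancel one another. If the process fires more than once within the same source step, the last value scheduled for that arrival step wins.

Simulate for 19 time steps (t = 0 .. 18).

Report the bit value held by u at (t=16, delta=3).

[bits: clk,v,x,u,p,r,q]
t=0: Δ0=0110011 Δ1=1110011 Δ2=1110010 Δ3=1111010 | 3Δ
t=1: Δ0=1111010 Δ1=0111000 Δ2=0111100 Δ3=0110100 | 3Δ
t=2: Δ0=0110100 Δ1=1110110 Δ2=1110011 | 2Δ
t=3: Δ0=1110011 Δ1=0110011 | 1Δ
t=4: Δ0=0110011 Δ1=1110011 Δ2=1110010 Δ3=1111010 | 3Δ
t=5: Δ0=1111010 Δ1=0111000 Δ2=0111100 Δ3=0110100 | 3Δ
t=6: Δ0=0110100 Δ1=1110110 Δ2=1110011 | 2Δ
t=7: Δ0=1110011 Δ1=0110011 | 1Δ
t=8: Δ0=0110011 Δ1=1110011 Δ2=1110010 Δ3=1111010 | 3Δ
t=9: Δ0=1111010 Δ1=0111000 Δ2=0111100 Δ3=0110100 | 3Δ
t=10: Δ0=0110100 Δ1=1110110 Δ2=1110011 | 2Δ
t=11: Δ0=1110011 Δ1=0110011 | 1Δ
t=12: Δ0=0110011 Δ1=1110011 Δ2=1110010 Δ3=1111010 | 3Δ
t=13: Δ0=1111010 Δ1=0111000 Δ2=0111100 Δ3=0110100 | 3Δ
t=14: Δ0=0110100 Δ1=1110110 Δ2=1110011 | 2Δ
t=15: Δ0=1110011 Δ1=0110011 | 1Δ
t=16: Δ0=0110011 Δ1=1110011 Δ2=1110010 Δ3=1111010 | 3Δ
t=17: Δ0=1111010 Δ1=0111000 Δ2=0111100 Δ3=0110100 | 3Δ
t=18: Δ0=0110100 Δ1=1110110 Δ2=1110011 | 2Δ

1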